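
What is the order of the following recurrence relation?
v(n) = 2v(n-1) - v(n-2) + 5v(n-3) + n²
The order is the largest lag k for which v(n-k) appears. Here the deepest term is v(n-3) (the n² term is non-homogeneous and does not affect the order), so the order is 3.

Order 3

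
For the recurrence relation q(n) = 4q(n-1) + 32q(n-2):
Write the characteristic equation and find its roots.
Substitute q(n) = rⁿ and divide through by rⁿ⁻²: r² - 4r - 32 = 0
Factor: (r - 8)(r + 4) = 0, so r = 8, -4.
General solution: q(n) = A·8ⁿ + B·(-4)ⁿ

Characteristic: r² - 4r - 32 = 0, Roots: r = 8, -4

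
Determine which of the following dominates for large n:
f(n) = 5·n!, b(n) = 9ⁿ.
Comparing growth rates:
Growth-rate hierarchy: log n ≺ any polynomial ≺ any exponential cⁿ (c>1) ≺ n! ≺ nⁿ.
factorial dominates exponential base 9 asymptotically.

f(n) grows faster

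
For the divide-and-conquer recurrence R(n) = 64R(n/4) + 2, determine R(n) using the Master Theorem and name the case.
Master Theorem template: R(n) = a·R(n/b) + f(n).
Here: a=64, b=4, f(n)=2
Compute log_b(a) = log_4(64) = 3.
f(n) = 2 = O(n^(3-ε)) with ε = 3. Case 1: R(n) = Θ(n^log_b(a)) = Θ(n^3).

Case 1: R(n) = Θ(n^3)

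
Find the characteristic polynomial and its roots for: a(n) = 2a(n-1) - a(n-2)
Substitute a(n) = rⁿ and divide through by rⁿ⁻²: r² - 2r + 1 = 0
Factor: (r - 1)² = 0, so r = 1 (double root).
General solution: a(n) = (A + Bn)·1ⁿ

Characteristic: r² - 2r + 1 = 0, Roots: r = 1 (double root)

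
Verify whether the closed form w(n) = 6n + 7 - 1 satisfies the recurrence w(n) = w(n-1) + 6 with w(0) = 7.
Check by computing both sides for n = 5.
From the recurrence with w(0) = 7:
  w(0) = 7, w(1) = 13, w(2) = 19, w(3) = 25, w(4) = 31, w(5) = 37
  so the recurrence gives w(5) = 37.
From the proposed closed form w(n) = 6n + 7 - 1:
  w(5) = 36.
The recurrence gives 37 but the closed form gives 36, so the closed form does not satisfy the recurrence.

No, the closed form is incorrect.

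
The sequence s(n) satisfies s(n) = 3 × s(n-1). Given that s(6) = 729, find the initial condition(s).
In general s(n) = 3ⁿ · s(0). At n = 6: s(0) = s(6) / 3^6 = 729 / 729 = 1.

s(0) = 1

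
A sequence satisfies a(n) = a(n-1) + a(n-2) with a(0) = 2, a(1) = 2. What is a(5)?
Computing the sequence terms:
2, 2, 4, 6, 10, 16

16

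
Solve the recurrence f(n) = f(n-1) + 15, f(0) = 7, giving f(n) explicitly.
Recurrence: f(n) = f(n-1) + 15, initial: f(0) = 7.
Each step adds 15, so f(n) = f(0) + 15n = 15n + 7.

f(n) = 15n + 7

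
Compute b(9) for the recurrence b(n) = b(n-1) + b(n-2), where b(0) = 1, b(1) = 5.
Computing the sequence terms:
1, 5, 6, 11, 17, 28, 45, 73, 118, 191

191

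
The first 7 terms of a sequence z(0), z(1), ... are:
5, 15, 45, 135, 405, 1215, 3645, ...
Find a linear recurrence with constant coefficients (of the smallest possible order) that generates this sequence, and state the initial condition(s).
Look for the lowest-order linear relation among consecutive terms.
Observation: each term is 3× the previous.
Check at n=2: 3·15 = 45. ✓

z(n) = 3 × z(n-1), z(0) = 5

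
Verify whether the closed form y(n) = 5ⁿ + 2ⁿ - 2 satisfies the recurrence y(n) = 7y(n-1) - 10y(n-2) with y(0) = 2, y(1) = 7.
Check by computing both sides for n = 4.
From the recurrence with y(0) = 2, y(1) = 7:
  y(0) = 2, y(1) = 7, y(2) = 29, y(3) = 133, y(4) = 641
  so the recurrence gives y(4) = 641.
From the proposed closed form y(n) = 5ⁿ + 2ⁿ - 2:
  y(4) = 639.
The recurrence gives 641 but the closed form gives 639, so the closed form does not satisfy the recurrence.

No, the closed form is incorrect.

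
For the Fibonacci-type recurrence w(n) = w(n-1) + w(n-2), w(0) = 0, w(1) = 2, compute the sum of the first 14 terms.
Computing the sequence terms: 0, 2, 2, 4, 6, 10, 16, 26, 42, 68, 110, 178, 288, 466
Adding these values together:

1218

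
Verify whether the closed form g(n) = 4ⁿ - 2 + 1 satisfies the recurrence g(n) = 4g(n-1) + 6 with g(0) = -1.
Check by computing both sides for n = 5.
From the recurrence with g(0) = -1:
  g(0) = -1, g(1) = 2, g(2) = 14, g(3) = 62, g(4) = 254, g(5) = 1022
  so the recurrence gives g(5) = 1022.
From the proposed closed form g(n) = 4ⁿ - 2 + 1:
  g(5) = 1023.
The recurrence gives 1022 but the closed form gives 1023, so the closed form does not satisfy the recurrence.

No, the closed form is incorrect.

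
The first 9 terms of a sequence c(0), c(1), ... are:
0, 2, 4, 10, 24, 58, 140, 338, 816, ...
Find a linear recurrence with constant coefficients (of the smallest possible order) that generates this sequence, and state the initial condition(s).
Look for the lowest-order linear relation among consecutive terms.
Observation: c(n) - 2·c(n-1) - (1)·c(n-2) = 0 holds for the shown terms, and no order-1 relation c(n) = α·c(n-1) + β fits.
Check at n=3: 2·4 + (1)·2 = 10. ✓

c(n) = 2c(n-1) + c(n-2), c(0) = 0, c(1) = 2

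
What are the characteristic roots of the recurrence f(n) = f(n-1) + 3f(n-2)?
Substitute f(n) = rⁿ and divide through by rⁿ⁻²: r² - r - 3 = 0
Discriminant: 1² + 4·3 = 13, not a perfect square, so by the quadratic formula r = (1 ± √13)/2.
General solution: f(n) = A·r₁ⁿ + B·r₂ⁿ where r₁,r₂ = (1 ± √13)/2

Characteristic: r² - r - 3 = 0, Roots: r = (1 ± √13)/2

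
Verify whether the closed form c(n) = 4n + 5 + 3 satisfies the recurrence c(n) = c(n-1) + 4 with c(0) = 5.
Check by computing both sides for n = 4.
From the recurrence with c(0) = 5:
  c(0) = 5, c(1) = 9, c(2) = 13, c(3) = 17, c(4) = 21
  so the recurrence gives c(4) = 21.
From the proposed closed form c(n) = 4n + 5 + 3:
  c(4) = 24.
The recurrence gives 21 but the closed form gives 24, so the closed form does not satisfy the recurrence.

No, the closed form is incorrect.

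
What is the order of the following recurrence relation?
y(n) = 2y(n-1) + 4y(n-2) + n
The order is the largest lag k for which y(n-k) appears. Here the deepest term is y(n-2) (the n term is non-homogeneous and does not affect the order), so the order is 2.

Order 2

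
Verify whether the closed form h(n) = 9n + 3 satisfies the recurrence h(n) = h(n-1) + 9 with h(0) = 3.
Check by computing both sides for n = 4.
From the recurrence with h(0) = 3:
  h(0) = 3, h(1) = 12, h(2) = 21, h(3) = 30, h(4) = 39
  so the recurrence gives h(4) = 39.
From the proposed closed form h(n) = 9n + 3:
  h(4) = 39.
Both sides give 39 at n = 4, and the initial condition(s) match, so the closed form is consistent.

Yes, the closed form is correct.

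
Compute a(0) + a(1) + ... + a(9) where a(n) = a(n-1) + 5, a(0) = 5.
Computing the sequence terms: 5, 10, 15, 20, 25, 30, 35, 40, 45, 50
Adding these values together:

275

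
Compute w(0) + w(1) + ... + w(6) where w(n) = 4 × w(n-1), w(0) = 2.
Computing the sequence terms: 2, 8, 32, 128, 512, 2048, 8192
Adding these values together:

10922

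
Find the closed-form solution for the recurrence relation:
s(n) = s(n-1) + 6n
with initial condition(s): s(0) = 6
Recurrence: s(n) = s(n-1) + 6n, initial: s(0) = 6.
Telescoping: s(n) = s(0) + 6·Σᵢ₌₁ⁿ i = 6 + 6·n(n+1)/2.

s(n) = 6·n(n+1)/2 + 6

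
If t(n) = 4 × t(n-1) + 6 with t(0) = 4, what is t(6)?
Computing step by step:
t(0) = 4
t(1) = 4 × 4 + 6 = 22
t(2) = 4 × 22 + 6 = 94
t(3) = 4 × 94 + 6 = 382
t(4) = 4 × 382 + 6 = 1534
t(5) = 4 × 1534 + 6 = 6142
t(6) = 4 × 6142 + 6 = 24574

24574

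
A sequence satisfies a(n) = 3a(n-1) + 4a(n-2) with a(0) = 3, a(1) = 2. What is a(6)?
Computing the sequence terms:
3, 2, 18, 62, 258, 1022, 4098

4098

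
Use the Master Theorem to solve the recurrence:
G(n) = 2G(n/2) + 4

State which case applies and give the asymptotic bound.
Master Theorem template: G(n) = a·G(n/b) + f(n).
Here: a=2, b=2, f(n)=4
Compute log_b(a) = log_2(2) = 1.
f(n) = 4 = O(n^(1-ε)) with ε = 1. Case 1: G(n) = Θ(n^log_b(a)) = Θ(n).

Case 1: G(n) = Θ(n)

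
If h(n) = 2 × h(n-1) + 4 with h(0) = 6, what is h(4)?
Computing step by step:
h(0) = 6
h(1) = 2 × 6 + 4 = 16
h(2) = 2 × 16 + 4 = 36
h(3) = 2 × 36 + 4 = 76
h(4) = 2 × 76 + 4 = 156

156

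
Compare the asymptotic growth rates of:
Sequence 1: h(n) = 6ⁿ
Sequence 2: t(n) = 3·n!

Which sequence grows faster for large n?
Comparing growth rates:
Growth-rate hierarchy: log n ≺ any polynomial ≺ any exponential cⁿ (c>1) ≺ n! ≺ nⁿ.
factorial dominates exponential base 6 asymptotically.

t(n) grows faster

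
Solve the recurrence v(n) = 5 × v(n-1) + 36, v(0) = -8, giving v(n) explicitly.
Recurrence: v(n) = 5 × v(n-1) + 36, initial: v(0) = -8.
Try v(n) = A·5ⁿ + C. Substituting: A·5ⁿ + C = 5(A·5ⁿ⁻¹ + C) + 36 = A·5ⁿ + 5C + 36, so C = 5C + 36, giving C = -9. Then v(0) = A - 9 = -8 gives A = 1.

v(n) = 5ⁿ - 9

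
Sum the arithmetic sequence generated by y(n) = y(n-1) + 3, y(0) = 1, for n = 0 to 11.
Computing the sequence terms: 1, 4, 7, 10, 13, 16, 19, 22, 25, 28, 31, 34
Adding these values together:

210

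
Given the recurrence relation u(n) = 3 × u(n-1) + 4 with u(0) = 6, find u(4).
Computing step by step:
u(0) = 6
u(1) = 3 × 6 + 4 = 22
u(2) = 3 × 22 + 4 = 70
u(3) = 3 × 70 + 4 = 214
u(4) = 3 × 214 + 4 = 646

646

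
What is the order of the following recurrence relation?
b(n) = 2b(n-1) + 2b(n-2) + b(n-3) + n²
The order is the largest lag k for which b(n-k) appears. Here the deepest term is b(n-3) (the n² term is non-homogeneous and does not affect the order), so the order is 3.

Order 3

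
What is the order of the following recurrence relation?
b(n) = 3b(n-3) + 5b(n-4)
The order is the largest lag k for which b(n-k) appears. Here the deepest term is b(n-4), so the order is 4.

Order 4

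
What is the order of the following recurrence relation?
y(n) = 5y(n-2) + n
The order is the largest lag k for which y(n-k) appears. Here the deepest term is y(n-2) (the n term is non-homogeneous and does not affect the order), so the order is 2.

Order 2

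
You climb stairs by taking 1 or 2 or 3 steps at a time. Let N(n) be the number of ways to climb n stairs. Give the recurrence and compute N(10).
Condition on the size of the last step (1 to 3): before it there were n-1, …, n-3 stairs climbed, and these cases are disjoint, so N(n) = N(n-1) + N(n-2) + N(n-3) (order-3 linear recurrence).
Initial conditions by direct count (compositions of i into parts ≤ 3): N(1) = 1; N(2) = 2; N(3) = 4.
Iterating the recurrence: N(4) = 7, N(5) = 13, N(6) = 24, N(7) = 44, N(8) = 81, N(9) = 149, N(10) = 274.

N(n) = N(n-1) + N(n-2) + N(n-3), N(1) = 1, N(2) = 2, N(3) = 4; N(10) = 274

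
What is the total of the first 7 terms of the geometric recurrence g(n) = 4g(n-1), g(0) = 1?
Computing the sequence terms: 1, 4, 16, 64, 256, 1024, 4096
Adding these values together:

5461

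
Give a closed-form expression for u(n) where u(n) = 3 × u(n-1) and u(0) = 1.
Recurrence: u(n) = 3 × u(n-1), initial: u(0) = 1.
Each term is 3 times the previous, so this is geometric with ratio 3. After n steps: u(n) = u(0)·3ⁿ = 3ⁿ.

u(n) = 3ⁿ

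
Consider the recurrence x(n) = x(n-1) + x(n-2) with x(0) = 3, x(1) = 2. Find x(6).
Computing the sequence terms:
3, 2, 5, 7, 12, 19, 31

31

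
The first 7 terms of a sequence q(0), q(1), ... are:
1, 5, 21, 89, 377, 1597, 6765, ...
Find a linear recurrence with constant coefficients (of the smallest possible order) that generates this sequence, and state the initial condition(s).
Look for the lowest-order linear relation among consecutive terms.
Observation: q(n) - 4·q(n-1) - (1)·q(n-2) = 0 holds for the shown terms, and no order-1 relation q(n) = α·q(n-1) + β fits.
Check at n=3: 4·21 + (1)·5 = 89. ✓

q(n) = 4q(n-1) + q(n-2), q(0) = 1, q(1) = 5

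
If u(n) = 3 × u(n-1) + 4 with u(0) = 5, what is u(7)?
Computing step by step:
u(0) = 5
u(1) = 3 × 5 + 4 = 19
u(2) = 3 × 19 + 4 = 61
u(3) = 3 × 61 + 4 = 187
u(4) = 3 × 187 + 4 = 565
u(5) = 3 × 565 + 4 = 1699
u(6) = 3 × 1699 + 4 = 5101
u(7) = 3 × 5101 + 4 = 15307

15307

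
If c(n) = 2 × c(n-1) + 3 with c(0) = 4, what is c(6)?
Computing step by step:
c(0) = 4
c(1) = 2 × 4 + 3 = 11
c(2) = 2 × 11 + 3 = 25
c(3) = 2 × 25 + 3 = 53
c(4) = 2 × 53 + 3 = 109
c(5) = 2 × 109 + 3 = 221
c(6) = 2 × 221 + 3 = 445

445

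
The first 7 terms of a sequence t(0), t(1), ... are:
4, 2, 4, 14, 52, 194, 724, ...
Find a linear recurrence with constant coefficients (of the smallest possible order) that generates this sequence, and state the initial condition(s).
Look for the lowest-order linear relation among consecutive terms.
Observation: t(n) - 4·t(n-1) - (-1)·t(n-2) = 0 holds for the shown terms, and no order-1 relation t(n) = α·t(n-1) + β fits.
Check at n=3: 4·4 + (-1)·2 = 14. ✓

t(n) = 4t(n-1) - t(n-2), t(0) = 4, t(1) = 2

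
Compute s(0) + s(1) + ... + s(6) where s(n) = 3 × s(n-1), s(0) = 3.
Computing the sequence terms: 3, 9, 27, 81, 243, 729, 2187
Adding these values together:

3279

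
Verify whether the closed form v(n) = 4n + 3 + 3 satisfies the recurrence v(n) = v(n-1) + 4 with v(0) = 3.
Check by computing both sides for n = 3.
From the recurrence with v(0) = 3:
  v(0) = 3, v(1) = 7, v(2) = 11, v(3) = 15
  so the recurrence gives v(3) = 15.
From the proposed closed form v(n) = 4n + 3 + 3:
  v(3) = 18.
The recurrence gives 15 but the closed form gives 18, so the closed form does not satisfy the recurrence.

No, the closed form is incorrect.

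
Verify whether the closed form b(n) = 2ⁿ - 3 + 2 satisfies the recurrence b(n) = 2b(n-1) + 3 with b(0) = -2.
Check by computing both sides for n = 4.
From the recurrence with b(0) = -2:
  b(0) = -2, b(1) = -1, b(2) = 1, b(3) = 5, b(4) = 13
  so the recurrence gives b(4) = 13.
From the proposed closed form b(n) = 2ⁿ - 3 + 2:
  b(4) = 15.
The recurrence gives 13 but the closed form gives 15, so the closed form does not satisfy the recurrence.

No, the closed form is incorrect.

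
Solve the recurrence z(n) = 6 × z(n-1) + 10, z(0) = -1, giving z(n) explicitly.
Recurrence: z(n) = 6 × z(n-1) + 10, initial: z(0) = -1.
Try z(n) = A·6ⁿ + C. Substituting: A·6ⁿ + C = 6(A·6ⁿ⁻¹ + C) + 10 = A·6ⁿ + 6C + 10, so C = 6C + 10, giving C = -2. Then z(0) = A - 2 = -1 gives A = 1.

z(n) = 6ⁿ - 2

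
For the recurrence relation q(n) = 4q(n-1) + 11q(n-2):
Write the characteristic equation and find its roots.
Substitute q(n) = rⁿ and divide through by rⁿ⁻²: r² - 4r - 11 = 0
Discriminant: 4² + 4·11 = 60, not a perfect square, so by the quadratic formula r = (4 ± √60)/2.
General solution: q(n) = A·r₁ⁿ + B·r₂ⁿ where r₁,r₂ = (4 ± √60)/2

Characteristic: r² - 4r - 11 = 0, Roots: r = (4 ± √60)/2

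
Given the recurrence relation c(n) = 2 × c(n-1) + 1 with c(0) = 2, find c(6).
Computing step by step:
c(0) = 2
c(1) = 2 × 2 + 1 = 5
c(2) = 2 × 5 + 1 = 11
c(3) = 2 × 11 + 1 = 23
c(4) = 2 × 23 + 1 = 47
c(5) = 2 × 47 + 1 = 95
c(6) = 2 × 95 + 1 = 191

191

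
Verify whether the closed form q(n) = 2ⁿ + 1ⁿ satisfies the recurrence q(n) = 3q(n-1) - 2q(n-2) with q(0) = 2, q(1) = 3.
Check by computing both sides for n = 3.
From the recurrence with q(0) = 2, q(1) = 3:
  q(0) = 2, q(1) = 3, q(2) = 5, q(3) = 9
  so the recurrence gives q(3) = 9.
From the proposed closed form q(n) = 2ⁿ + 1ⁿ:
  q(3) = 9.
Both sides give 9 at n = 3, and the initial condition(s) match, so the closed form is consistent.

Yes, the closed form is correct.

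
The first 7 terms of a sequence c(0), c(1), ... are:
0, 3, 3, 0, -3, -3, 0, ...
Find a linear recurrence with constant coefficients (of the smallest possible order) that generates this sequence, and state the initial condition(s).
Look for the lowest-order linear relation among consecutive terms.
Observation: c(n) - 1·c(n-1) - (-1)·c(n-2) = 0 holds for the shown terms, and no order-1 relation c(n) = α·c(n-1) + β fits.
Check at n=3: 1·3 + (-1)·3 = 0. ✓

c(n) = c(n-1) - c(n-2), c(0) = 0, c(1) = 3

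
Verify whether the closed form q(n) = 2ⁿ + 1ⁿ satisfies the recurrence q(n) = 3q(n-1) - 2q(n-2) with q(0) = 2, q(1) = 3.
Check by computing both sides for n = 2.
From the recurrence with q(0) = 2, q(1) = 3:
  q(0) = 2, q(1) = 3, q(2) = 5
  so the recurrence gives q(2) = 5.
From the proposed closed form q(n) = 2ⁿ + 1ⁿ:
  q(2) = 5.
Both sides give 5 at n = 2, and the initial condition(s) match, so the closed form is consistent.

Yes, the closed form is correct.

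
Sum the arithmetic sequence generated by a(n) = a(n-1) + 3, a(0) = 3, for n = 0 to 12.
Computing the sequence terms: 3, 6, 9, 12, 15, 18, 21, 24, 27, 30, 33, 36, 39
Adding these values together:

273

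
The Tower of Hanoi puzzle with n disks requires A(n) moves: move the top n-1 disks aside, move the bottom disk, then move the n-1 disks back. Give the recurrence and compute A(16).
Moving n disks = move the top n-1 disks aside (A(n-1) moves) + move the largest disk (1 move) + move the n-1 disks back on top (A(n-1) moves), so A(n) = 2A(n-1) + 1, with A(1) = 1 (a single disk takes one move).
First terms: 1, 3, 7, 15, 31, 63, … — each is one less than a power of 2. Indeed A(n) + 1 = 2(A(n-1) + 1) with A(1) + 1 = 2, so A(n) + 1 = 2ⁿ and A(n) = 2ⁿ - 1.
Hence A(16) = 2^16 - 1 = 65536 - 1 = 65535.

A(n) = 2A(n-1) + 1, A(1) = 1; A(16) = 65535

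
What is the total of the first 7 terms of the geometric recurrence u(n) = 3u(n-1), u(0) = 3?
Computing the sequence terms: 3, 9, 27, 81, 243, 729, 2187
Adding these values together:

3279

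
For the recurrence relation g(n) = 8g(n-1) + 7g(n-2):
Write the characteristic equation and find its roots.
Substitute g(n) = rⁿ and divide through by rⁿ⁻²: r² - 8r - 7 = 0
Discriminant: 8² + 4·7 = 92, not a perfect square, so by the quadratic formula r = (8 ± √92)/2.
General solution: g(n) = A·r₁ⁿ + B·r₂ⁿ where r₁,r₂ = (8 ± √92)/2

Characteristic: r² - 8r - 7 = 0, Roots: r = (8 ± √92)/2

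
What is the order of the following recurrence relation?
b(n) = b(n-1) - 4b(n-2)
The order is the largest lag k for which b(n-k) appears. Here the deepest term is b(n-2), so the order is 2.

Order 2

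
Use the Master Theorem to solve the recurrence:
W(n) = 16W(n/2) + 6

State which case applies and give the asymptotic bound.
Master Theorem template: W(n) = a·W(n/b) + f(n).
Here: a=16, b=2, f(n)=6
Compute log_b(a) = log_2(16) = 4.
f(n) = 6 = O(n^(4-ε)) with ε = 4. Case 1: W(n) = Θ(n^log_b(a)) = Θ(n^4).

Case 1: W(n) = Θ(n^4)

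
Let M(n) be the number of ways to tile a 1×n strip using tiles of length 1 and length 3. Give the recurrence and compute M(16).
Condition on the last tile: it has length 1 (leaving a 1×(n-1) strip) or length 3 (leaving a 1×(n-3) strip), so M(n) = M(n-1) + M(n-3) (order-3 linear recurrence).
For 0 ≤ i < 3 only unit tiles fit, so M(i) = 1.
Iterating the recurrence: M(3) = 2, M(4) = 3, M(5) = 4, M(6) = 6, M(7) = 9, M(8) = 13, M(9) = 19, M(10) = 28, M(11) = 41, M(12) = 60, M(13) = 88, M(14) = 129, M(15) = 189, M(16) = 277.

M(n) = M(n-1) + M(n-3), with M(i) = 1 for 0 ≤ i < 3; M(16) = 277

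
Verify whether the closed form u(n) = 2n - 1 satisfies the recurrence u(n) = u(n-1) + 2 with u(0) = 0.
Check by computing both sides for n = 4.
From the recurrence with u(0) = 0:
  u(0) = 0, u(1) = 2, u(2) = 4, u(3) = 6, u(4) = 8
  so the recurrence gives u(4) = 8.
From the proposed closed form u(n) = 2n - 1:
  u(4) = 7.
The recurrence gives 8 but the closed form gives 7, so the closed form does not satisfy the recurrence.

No, the closed form is incorrect.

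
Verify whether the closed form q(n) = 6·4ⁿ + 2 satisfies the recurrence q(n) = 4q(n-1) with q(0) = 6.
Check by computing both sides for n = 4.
From the recurrence with q(0) = 6:
  q(0) = 6, q(1) = 24, q(2) = 96, q(3) = 384, q(4) = 1536
  so the recurrence gives q(4) = 1536.
From the proposed closed form q(n) = 6·4ⁿ + 2:
  q(4) = 1538.
The recurrence gives 1536 but the closed form gives 1538, so the closed form does not satisfy the recurrence.

No, the closed form is incorrect.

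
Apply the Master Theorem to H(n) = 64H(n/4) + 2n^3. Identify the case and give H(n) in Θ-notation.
Master Theorem template: H(n) = a·H(n/b) + f(n).
Here: a=64, b=4, f(n)=2n^3
Compute log_b(a) = log_4(64) = 3.
f(n) = 2n^3 = Θ(n^3). Case 2: H(n) = Θ(n^3 log n).

Case 2: H(n) = Θ(n^3 log n)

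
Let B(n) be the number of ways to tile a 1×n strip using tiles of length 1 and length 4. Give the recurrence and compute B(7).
Condition on the last tile: it has length 1 (leaving a 1×(n-1) strip) or length 4 (leaving a 1×(n-4) strip), so B(n) = B(n-1) + B(n-4) (order-4 linear recurrence).
For 0 ≤ i < 4 only unit tiles fit, so B(i) = 1.
Iterating the recurrence: B(4) = 2, B(5) = 3, B(6) = 4, B(7) = 5.

B(n) = B(n-1) + B(n-4), with B(i) = 1 for 0 ≤ i < 4; B(7) = 5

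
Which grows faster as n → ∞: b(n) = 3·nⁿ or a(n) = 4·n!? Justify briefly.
Comparing growth rates:
Growth-rate hierarchy: log n ≺ any polynomial ≺ any exponential cⁿ (c>1) ≺ n! ≺ nⁿ.
super-exponential nⁿ dominates factorial asymptotically.

b(n) grows faster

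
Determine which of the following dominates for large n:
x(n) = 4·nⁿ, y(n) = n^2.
Comparing growth rates:
Growth-rate hierarchy: log n ≺ any polynomial ≺ any exponential cⁿ (c>1) ≺ n! ≺ nⁿ.
super-exponential nⁿ dominates polynomial degree 2 asymptotically.

x(n) grows faster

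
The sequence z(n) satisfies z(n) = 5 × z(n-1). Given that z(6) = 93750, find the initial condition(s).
In general z(n) = 5ⁿ · z(0). At n = 6: z(0) = z(6) / 5^6 = 93750 / 15625 = 6.

z(0) = 6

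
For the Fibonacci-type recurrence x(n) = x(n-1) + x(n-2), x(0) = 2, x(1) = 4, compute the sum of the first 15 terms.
Computing the sequence terms: 2, 4, 6, 10, 16, 26, 42, 68, 110, 178, 288, 466, 754, 1220, 1974
Adding these values together:

5164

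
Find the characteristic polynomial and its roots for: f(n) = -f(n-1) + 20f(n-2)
Substitute f(n) = rⁿ and divide through by rⁿ⁻²: r² + r - 20 = 0
Factor: (r + 5)(r - 4) = 0, so r = -5, 4.
General solution: f(n) = A·(-5)ⁿ + B·4ⁿ

Characteristic: r² + r - 20 = 0, Roots: r = -5, 4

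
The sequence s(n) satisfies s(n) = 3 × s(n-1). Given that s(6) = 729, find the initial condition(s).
In general s(n) = 3ⁿ · s(0). At n = 6: s(0) = s(6) / 3^6 = 729 / 729 = 1.

s(0) = 1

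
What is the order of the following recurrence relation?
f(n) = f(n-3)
The order is the largest lag k for which f(n-k) appears. Here the deepest term is f(n-3), so the order is 3.

Order 3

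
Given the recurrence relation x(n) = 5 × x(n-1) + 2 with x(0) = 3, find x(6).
Computing step by step:
x(0) = 3
x(1) = 5 × 3 + 2 = 17
x(2) = 5 × 17 + 2 = 87
x(3) = 5 × 87 + 2 = 437
x(4) = 5 × 437 + 2 = 2187
x(5) = 5 × 2187 + 2 = 10937
x(6) = 5 × 10937 + 2 = 54687

54687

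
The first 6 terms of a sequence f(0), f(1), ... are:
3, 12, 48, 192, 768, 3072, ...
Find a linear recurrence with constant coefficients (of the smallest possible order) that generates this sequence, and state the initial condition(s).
Look for the lowest-order linear relation among consecutive terms.
Observation: each term is 4× the previous.
Check at n=2: 4·12 = 48. ✓

f(n) = 4 × f(n-1), f(0) = 3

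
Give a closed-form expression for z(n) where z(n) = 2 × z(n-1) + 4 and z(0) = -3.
Recurrence: z(n) = 2 × z(n-1) + 4, initial: z(0) = -3.
Try z(n) = A·2ⁿ + C. Substituting: A·2ⁿ + C = 2(A·2ⁿ⁻¹ + C) + 4 = A·2ⁿ + 2C + 4, so C = 2C + 4, giving C = -4. Then z(0) = A - 4 = -3 gives A = 1.

z(n) = 2ⁿ - 4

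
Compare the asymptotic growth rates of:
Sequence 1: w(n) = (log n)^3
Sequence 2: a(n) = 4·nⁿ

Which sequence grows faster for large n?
Comparing growth rates:
Growth-rate hierarchy: log n ≺ any polynomial ≺ any exponential cⁿ (c>1) ≺ n! ≺ nⁿ.
super-exponential nⁿ dominates polylogarithmic (log n)^3 asymptotically.

a(n) grows faster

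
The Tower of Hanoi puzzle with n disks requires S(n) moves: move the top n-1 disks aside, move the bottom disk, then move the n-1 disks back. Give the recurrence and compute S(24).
Moving n disks = move the top n-1 disks aside (S(n-1) moves) + move the largest disk (1 move) + move the n-1 disks back on top (S(n-1) moves), so S(n) = 2S(n-1) + 1, with S(1) = 1 (a single disk takes one move).
First terms: 1, 3, 7, 15, 31, 63, … — each is one less than a power of 2. Indeed S(n) + 1 = 2(S(n-1) + 1) with S(1) + 1 = 2, so S(n) + 1 = 2ⁿ and S(n) = 2ⁿ - 1.
Hence S(24) = 2^24 - 1 = 16777216 - 1 = 16777215.

S(n) = 2S(n-1) + 1, S(1) = 1; S(24) = 16777215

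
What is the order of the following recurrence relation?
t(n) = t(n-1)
The order is the largest lag k for which t(n-k) appears. Here the deepest term is t(n-1), so the order is 1.

Order 1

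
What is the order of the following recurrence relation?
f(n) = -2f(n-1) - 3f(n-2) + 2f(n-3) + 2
The order is the largest lag k for which f(n-k) appears. Here the deepest term is f(n-3) (the 2 term is non-homogeneous and does not affect the order), so the order is 3.

Order 3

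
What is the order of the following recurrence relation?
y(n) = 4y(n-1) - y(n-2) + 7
The order is the largest lag k for which y(n-k) appears. Here the deepest term is y(n-2) (the 7 term is non-homogeneous and does not affect the order), so the order is 2.

Order 2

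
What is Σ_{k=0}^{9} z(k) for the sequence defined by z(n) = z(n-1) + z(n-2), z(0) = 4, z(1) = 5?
Computing the sequence terms: 4, 5, 9, 14, 23, 37, 60, 97, 157, 254
Adding these values together:

660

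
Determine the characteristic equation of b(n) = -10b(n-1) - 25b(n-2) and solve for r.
Substitute b(n) = rⁿ and divide through by rⁿ⁻²: r² + 10r + 25 = 0
Factor: (r + 5)² = 0, so r = -5 (double root).
General solution: b(n) = (A + Bn)·(-5)ⁿ

Characteristic: r² + 10r + 25 = 0, Roots: r = -5 (double root)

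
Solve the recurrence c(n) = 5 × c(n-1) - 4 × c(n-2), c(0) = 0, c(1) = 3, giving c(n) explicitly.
Recurrence: c(n) = 5 × c(n-1) - 4 × c(n-2), initial: c(0) = 0, c(1) = 3.
Characteristic equation: r² - 5r + 4 = 0, which factors as (r - 4)(r - 1) = 0, so r = 4, 1. General solution c(n) = A·4ⁿ + B·1ⁿ. From c(0) = 0: A + B = 0. From c(1) = 3: 4A + 1B = 3. Solving gives A = 1, B = -1.

c(n) = 4ⁿ - 1ⁿ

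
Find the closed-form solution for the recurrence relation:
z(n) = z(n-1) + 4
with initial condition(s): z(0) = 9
Recurrence: z(n) = z(n-1) + 4, initial: z(0) = 9.
Each step adds 4, so z(n) = z(0) + 4n = 4n + 9.

z(n) = 4n + 9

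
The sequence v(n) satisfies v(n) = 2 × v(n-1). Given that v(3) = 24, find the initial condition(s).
In general v(n) = 2ⁿ · v(0). At n = 3: v(0) = v(3) / 2^3 = 24 / 8 = 3.

v(0) = 3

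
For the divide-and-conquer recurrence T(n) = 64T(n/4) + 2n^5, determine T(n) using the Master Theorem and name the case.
Master Theorem template: T(n) = a·T(n/b) + f(n).
Here: a=64, b=4, f(n)=2n^5
Compute log_b(a) = log_4(64) = 3.
f(n) = 2n^5 = Ω(n^(3+ε)) with ε = 2, and the regularity condition holds (a·f(n/b) = (a/b^5)·f(n) with a/b^5 = 4^-2 < 1). Case 3: T(n) = Θ(f(n)) = Θ(n^5).

Case 3: T(n) = Θ(n^5)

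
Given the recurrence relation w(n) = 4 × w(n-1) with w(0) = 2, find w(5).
Computing step by step:
w(0) = 2
w(1) = 4 × 2 = 8
w(2) = 4 × 8 = 32
w(3) = 4 × 32 = 128
w(4) = 4 × 128 = 512
w(5) = 4 × 512 = 2048

2048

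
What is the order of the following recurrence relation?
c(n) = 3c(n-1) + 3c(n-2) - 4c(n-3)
The order is the largest lag k for which c(n-k) appears. Here the deepest term is c(n-3), so the order is 3.

Order 3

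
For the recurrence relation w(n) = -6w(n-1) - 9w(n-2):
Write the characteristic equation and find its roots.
Substitute w(n) = rⁿ and divide through by rⁿ⁻²: r² + 6r + 9 = 0
Factor: (r + 3)² = 0, so r = -3 (double root).
General solution: w(n) = (A + Bn)·(-3)ⁿ

Characteristic: r² + 6r + 9 = 0, Roots: r = -3 (double root)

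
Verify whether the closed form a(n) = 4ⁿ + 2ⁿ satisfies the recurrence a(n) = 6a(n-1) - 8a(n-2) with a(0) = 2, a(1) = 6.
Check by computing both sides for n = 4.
From the recurrence with a(0) = 2, a(1) = 6:
  a(0) = 2, a(1) = 6, a(2) = 20, a(3) = 72, a(4) = 272
  so the recurrence gives a(4) = 272.
From the proposed closed form a(n) = 4ⁿ + 2ⁿ:
  a(4) = 272.
Both sides give 272 at n = 4, and the initial condition(s) match, so the closed form is consistent.

Yes, the closed form is correct.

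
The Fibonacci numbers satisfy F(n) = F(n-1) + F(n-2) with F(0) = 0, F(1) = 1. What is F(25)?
Computing the sequence terms:
0, 1, 1, 2, 3, 5, 8, 13, 21, 34, 55, 89, 144, 233, 377, 610, 987, 1597, 2584, 4181, 6765, 10946, 17711, 28657, 46368, 75025

75025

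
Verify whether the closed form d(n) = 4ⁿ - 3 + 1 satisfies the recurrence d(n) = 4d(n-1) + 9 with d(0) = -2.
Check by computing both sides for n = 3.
From the recurrence with d(0) = -2:
  d(0) = -2, d(1) = 1, d(2) = 13, d(3) = 61
  so the recurrence gives d(3) = 61.
From the proposed closed form d(n) = 4ⁿ - 3 + 1:
  d(3) = 62.
The recurrence gives 61 but the closed form gives 62, so the closed form does not satisfy the recurrence.

No, the closed form is incorrect.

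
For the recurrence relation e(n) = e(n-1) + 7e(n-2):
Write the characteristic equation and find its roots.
Substitute e(n) = rⁿ and divide through by rⁿ⁻²: r² - r - 7 = 0
Discriminant: 1² + 4·7 = 29, not a perfect square, so by the quadratic formula r = (1 ± √29)/2.
General solution: e(n) = A·r₁ⁿ + B·r₂ⁿ where r₁,r₂ = (1 ± √29)/2

Characteristic: r² - r - 7 = 0, Roots: r = (1 ± √29)/2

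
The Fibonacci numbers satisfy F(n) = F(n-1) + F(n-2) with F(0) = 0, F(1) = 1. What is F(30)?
Computing the sequence terms:
0, 1, 1, 2, 3, 5, 8, 13, 21, 34, 55, 89, 144, 233, 377, 610, 987, 1597, 2584, 4181, 6765, 10946, 17711, 28657, 46368, 75025, 121393, 196418, 317811, 514229, 832040

832040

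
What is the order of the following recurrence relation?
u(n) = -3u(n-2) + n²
The order is the largest lag k for which u(n-k) appears. Here the deepest term is u(n-2) (the n² term is non-homogeneous and does not affect the order), so the order is 2.

Order 2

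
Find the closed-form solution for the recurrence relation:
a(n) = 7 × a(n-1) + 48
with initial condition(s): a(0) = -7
Recurrence: a(n) = 7 × a(n-1) + 48, initial: a(0) = -7.
Try a(n) = A·7ⁿ + C. Substituting: A·7ⁿ + C = 7(A·7ⁿ⁻¹ + C) + 48 = A·7ⁿ + 7C + 48, so C = 7C + 48, giving C = -8. Then a(0) = A - 8 = -7 gives A = 1.

a(n) = 7ⁿ - 8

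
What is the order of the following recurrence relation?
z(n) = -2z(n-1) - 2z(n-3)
The order is the largest lag k for which z(n-k) appears. Here the deepest term is z(n-3), so the order is 3.

Order 3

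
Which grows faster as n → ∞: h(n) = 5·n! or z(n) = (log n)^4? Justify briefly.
Comparing growth rates:
Growth-rate hierarchy: log n ≺ any polynomial ≺ any exponential cⁿ (c>1) ≺ n! ≺ nⁿ.
factorial dominates polylogarithmic (log n)^4 asymptotically.

h(n) grows faster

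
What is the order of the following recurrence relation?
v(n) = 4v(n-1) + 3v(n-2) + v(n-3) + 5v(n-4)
The order is the largest lag k for which v(n-k) appears. Here the deepest term is v(n-4), so the order is 4.

Order 4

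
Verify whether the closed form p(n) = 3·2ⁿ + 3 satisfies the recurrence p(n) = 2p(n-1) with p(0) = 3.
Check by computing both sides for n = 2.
From the recurrence with p(0) = 3:
  p(0) = 3, p(1) = 6, p(2) = 12
  so the recurrence gives p(2) = 12.
From the proposed closed form p(n) = 3·2ⁿ + 3:
  p(2) = 15.
The recurrence gives 12 but the closed form gives 15, so the closed form does not satisfy the recurrence.

No, the closed form is incorrect.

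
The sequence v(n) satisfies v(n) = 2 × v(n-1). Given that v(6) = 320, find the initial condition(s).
In general v(n) = 2ⁿ · v(0). At n = 6: v(0) = v(6) / 2^6 = 320 / 64 = 5.

v(0) = 5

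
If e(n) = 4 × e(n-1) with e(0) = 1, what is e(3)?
Computing step by step:
e(0) = 1
e(1) = 4 × 1 = 4
e(2) = 4 × 4 = 16
e(3) = 4 × 16 = 64

64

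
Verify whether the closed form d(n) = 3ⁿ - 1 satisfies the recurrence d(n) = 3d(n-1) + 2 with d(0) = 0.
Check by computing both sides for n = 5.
From the recurrence with d(0) = 0:
  d(0) = 0, d(1) = 2, d(2) = 8, d(3) = 26, d(4) = 80, d(5) = 242
  so the recurrence gives d(5) = 242.
From the proposed closed form d(n) = 3ⁿ - 1:
  d(5) = 242.
Both sides give 242 at n = 5, and the initial condition(s) match, so the closed form is consistent.

Yes, the closed form is correct.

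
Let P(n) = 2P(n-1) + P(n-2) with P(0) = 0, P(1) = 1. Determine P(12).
Computing the sequence terms:
0, 1, 2, 5, 12, 29, 70, 169, 408, 985, 2378, 5741, 13860

13860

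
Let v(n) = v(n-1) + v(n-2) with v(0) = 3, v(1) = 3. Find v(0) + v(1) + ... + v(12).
Computing the sequence terms: 3, 3, 6, 9, 15, 24, 39, 63, 102, 165, 267, 432, 699
Adding these values together:

1827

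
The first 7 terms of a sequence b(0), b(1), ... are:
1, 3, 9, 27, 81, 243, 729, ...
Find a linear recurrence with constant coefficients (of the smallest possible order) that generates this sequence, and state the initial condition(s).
Look for the lowest-order linear relation among consecutive terms.
Observation: each term is 3× the previous.
Check at n=2: 3·3 = 9. ✓

b(n) = 3 × b(n-1), b(0) = 1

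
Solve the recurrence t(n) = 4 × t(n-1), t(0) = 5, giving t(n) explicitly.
Recurrence: t(n) = 4 × t(n-1), initial: t(0) = 5.
Each term is 4 times the previous, so this is geometric with ratio 4. After n steps: t(n) = t(0)·4ⁿ = 5·4ⁿ.

t(n) = 5·4ⁿ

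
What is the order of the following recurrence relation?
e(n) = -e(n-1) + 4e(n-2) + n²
The order is the largest lag k for which e(n-k) appears. Here the deepest term is e(n-2) (the n² term is non-homogeneous and does not affect the order), so the order is 2.

Order 2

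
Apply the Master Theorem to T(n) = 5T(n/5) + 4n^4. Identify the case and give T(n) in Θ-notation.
Master Theorem template: T(n) = a·T(n/b) + f(n).
Here: a=5, b=5, f(n)=4n^4
Compute log_b(a) = log_5(5) = 1.
f(n) = 4n^4 = Ω(n^(1+ε)) with ε = 3, and the regularity condition holds (a·f(n/b) = (a/b^4)·f(n) with a/b^4 = 5^-3 < 1). Case 3: T(n) = Θ(f(n)) = Θ(n^4).

Case 3: T(n) = Θ(n^4)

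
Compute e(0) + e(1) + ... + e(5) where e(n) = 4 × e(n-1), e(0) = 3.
Computing the sequence terms: 3, 12, 48, 192, 768, 3072
Adding these values together:

4095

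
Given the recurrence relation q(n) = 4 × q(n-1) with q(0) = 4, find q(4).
Computing step by step:
q(0) = 4
q(1) = 4 × 4 = 16
q(2) = 4 × 16 = 64
q(3) = 4 × 64 = 256
q(4) = 4 × 256 = 1024

1024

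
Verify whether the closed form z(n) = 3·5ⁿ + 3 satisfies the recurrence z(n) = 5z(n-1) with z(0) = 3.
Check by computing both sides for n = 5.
From the recurrence with z(0) = 3:
  z(0) = 3, z(1) = 15, z(2) = 75, z(3) = 375, z(4) = 1875, z(5) = 9375
  so the recurrence gives z(5) = 9375.
From the proposed closed form z(n) = 3·5ⁿ + 3:
  z(5) = 9378.
The recurrence gives 9375 but the closed form gives 9378, so the closed form does not satisfy the recurrence.

No, the closed form is incorrect.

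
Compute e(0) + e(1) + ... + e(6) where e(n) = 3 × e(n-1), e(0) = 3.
Computing the sequence terms: 3, 9, 27, 81, 243, 729, 2187
Adding these values together:

3279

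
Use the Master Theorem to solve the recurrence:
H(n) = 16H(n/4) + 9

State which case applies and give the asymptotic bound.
Master Theorem template: H(n) = a·H(n/b) + f(n).
Here: a=16, b=4, f(n)=9
Compute log_b(a) = log_4(16) = 2.
f(n) = 9 = O(n^(2-ε)) with ε = 2. Case 1: H(n) = Θ(n^log_b(a)) = Θ(n^2).

Case 1: H(n) = Θ(n^2)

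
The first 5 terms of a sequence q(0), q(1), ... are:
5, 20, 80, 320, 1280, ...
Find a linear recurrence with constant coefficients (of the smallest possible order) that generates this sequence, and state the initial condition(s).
Look for the lowest-order linear relation among consecutive terms.
Observation: each term is 4× the previous.
Check at n=2: 4·20 = 80. ✓

q(n) = 4 × q(n-1), q(0) = 5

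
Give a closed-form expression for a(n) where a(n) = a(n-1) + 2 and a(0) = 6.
Recurrence: a(n) = a(n-1) + 2, initial: a(0) = 6.
Each step adds 2, so a(n) = a(0) + 2n = 2n + 6.

a(n) = 2n + 6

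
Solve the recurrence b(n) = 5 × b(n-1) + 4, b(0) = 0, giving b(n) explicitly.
Recurrence: b(n) = 5 × b(n-1) + 4, initial: b(0) = 0.
Try b(n) = A·5ⁿ + C. Substituting: A·5ⁿ + C = 5(A·5ⁿ⁻¹ + C) + 4 = A·5ⁿ + 5C + 4, so C = 5C + 4, giving C = -1. Then b(0) = A - 1 = 0 gives A = 1.

b(n) = 5ⁿ - 1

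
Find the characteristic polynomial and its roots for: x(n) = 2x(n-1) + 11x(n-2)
Substitute x(n) = rⁿ and divide through by rⁿ⁻²: r² - 2r - 11 = 0
Discriminant: 2² + 4·11 = 48, not a perfect square, so by the quadratic formula r = (2 ± √48)/2.
General solution: x(n) = A·r₁ⁿ + B·r₂ⁿ where r₁,r₂ = (2 ± √48)/2

Characteristic: r² - 2r - 11 = 0, Roots: r = (2 ± √48)/2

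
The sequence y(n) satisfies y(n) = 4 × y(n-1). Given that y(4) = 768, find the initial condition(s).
In general y(n) = 4ⁿ · y(0). At n = 4: y(0) = y(4) / 4^4 = 768 / 256 = 3.

y(0) = 3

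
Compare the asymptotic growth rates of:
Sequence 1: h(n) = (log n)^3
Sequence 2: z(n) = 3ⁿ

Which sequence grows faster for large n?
Comparing growth rates:
Growth-rate hierarchy: log n ≺ any polynomial ≺ any exponential cⁿ (c>1) ≺ n! ≺ nⁿ.
exponential base 3 dominates polylogarithmic (log n)^3 asymptotically.

z(n) grows faster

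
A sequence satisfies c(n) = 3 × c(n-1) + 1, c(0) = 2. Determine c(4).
Computing step by step:
c(0) = 2
c(1) = 3 × 2 + 1 = 7
c(2) = 3 × 7 + 1 = 22
c(3) = 3 × 22 + 1 = 67
c(4) = 3 × 67 + 1 = 202

202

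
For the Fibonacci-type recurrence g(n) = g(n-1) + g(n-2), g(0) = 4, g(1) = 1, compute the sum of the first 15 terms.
Computing the sequence terms: 4, 1, 5, 6, 11, 17, 28, 45, 73, 118, 191, 309, 500, 809, 1309
Adding these values together:

3426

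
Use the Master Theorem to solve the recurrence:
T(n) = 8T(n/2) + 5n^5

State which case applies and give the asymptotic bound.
Master Theorem template: T(n) = a·T(n/b) + f(n).
Here: a=8, b=2, f(n)=5n^5
Compute log_b(a) = log_2(8) = 3.
f(n) = 5n^5 = Ω(n^(3+ε)) with ε = 2, and the regularity condition holds (a·f(n/b) = (a/b^5)·f(n) with a/b^5 = 2^-2 < 1). Case 3: T(n) = Θ(f(n)) = Θ(n^5).

Case 3: T(n) = Θ(n^5)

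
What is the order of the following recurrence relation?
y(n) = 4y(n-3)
The order is the largest lag k for which y(n-k) appears. Here the deepest term is y(n-3), so the order is 3.

Order 3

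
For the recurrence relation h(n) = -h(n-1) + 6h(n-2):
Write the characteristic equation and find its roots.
Substitute h(n) = rⁿ and divide through by rⁿ⁻²: r² + r - 6 = 0
Factor: (r + 3)(r - 2) = 0, so r = -3, 2.
General solution: h(n) = A·(-3)ⁿ + B·2ⁿ

Characteristic: r² + r - 6 = 0, Roots: r = -3, 2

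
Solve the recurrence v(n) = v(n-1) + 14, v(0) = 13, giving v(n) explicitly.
Recurrence: v(n) = v(n-1) + 14, initial: v(0) = 13.
Each step adds 14, so v(n) = v(0) + 14n = 14n + 13.

v(n) = 14n + 13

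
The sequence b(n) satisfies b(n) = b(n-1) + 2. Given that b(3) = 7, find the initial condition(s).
b(3) = b(0) + 3·2, so b(0) = 7 - 6 = 1.

b(0) = 1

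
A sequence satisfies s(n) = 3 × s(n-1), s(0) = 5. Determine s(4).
Computing step by step:
s(0) = 5
s(1) = 3 × 5 = 15
s(2) = 3 × 15 = 45
s(3) = 3 × 45 = 135
s(4) = 3 × 135 = 405

405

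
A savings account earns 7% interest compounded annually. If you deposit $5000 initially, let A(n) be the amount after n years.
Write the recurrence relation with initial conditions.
Each year the balance grows by 7%, i.e. is multiplied by 1 + 7/100 = 1.07, so A(n) = 1.07 × A(n-1). The initial deposit gives A(0) = 5000.
Unrolling gives the closed form A(n) = 5000 × (1.07)ⁿ.

A(n) = 1.07 × A(n-1), A(0) = 5000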